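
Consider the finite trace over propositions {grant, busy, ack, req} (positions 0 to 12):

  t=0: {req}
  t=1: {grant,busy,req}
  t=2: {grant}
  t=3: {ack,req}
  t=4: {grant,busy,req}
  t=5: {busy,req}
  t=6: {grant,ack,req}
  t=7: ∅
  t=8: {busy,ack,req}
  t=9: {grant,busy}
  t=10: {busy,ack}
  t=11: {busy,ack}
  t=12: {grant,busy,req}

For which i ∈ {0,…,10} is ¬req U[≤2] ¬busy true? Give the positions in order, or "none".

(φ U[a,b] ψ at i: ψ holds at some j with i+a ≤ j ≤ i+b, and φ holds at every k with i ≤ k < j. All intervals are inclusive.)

Evaluate at each i in [0,10]:
  i=0: ✓ (rhs at j=0)
  i=1: ✗ (lhs fails at k=1 before rhs at j=2)
  i=2: ✓ (rhs at j=2)
  i=3: ✓ (rhs at j=3)
  i=4: ✗ (lhs fails at k=4 before rhs at j=6)
  i=5: ✗ (lhs fails at k=5 before rhs at j=6)
  i=6: ✓ (rhs at j=6)
  i=7: ✓ (rhs at j=7)
  i=8: ✗ (no rhs in [8,10])
  i=9: ✗ (no rhs in [9,11])
  i=10: ✗ (no rhs in [10,12])

0, 2, 3, 6, 7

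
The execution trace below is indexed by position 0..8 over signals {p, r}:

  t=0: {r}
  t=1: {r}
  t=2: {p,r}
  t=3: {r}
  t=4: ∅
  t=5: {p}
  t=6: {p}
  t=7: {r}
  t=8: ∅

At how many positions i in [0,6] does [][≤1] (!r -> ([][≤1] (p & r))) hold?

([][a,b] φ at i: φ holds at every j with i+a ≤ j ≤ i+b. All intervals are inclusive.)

3

Evaluate at each i in [0,6]:
  i=0: ✓ (all of [0,1])
  i=1: ✓ (all of [1,2])
  i=2: ✓ (all of [2,3])
  i=3: ✗ (fails at j=4)
  i=4: ✗ (fails at j=4)
  i=5: ✗ (fails at j=5)
  i=6: ✗ (fails at j=6)
Positions where it holds: {0, 1, 2} → 3.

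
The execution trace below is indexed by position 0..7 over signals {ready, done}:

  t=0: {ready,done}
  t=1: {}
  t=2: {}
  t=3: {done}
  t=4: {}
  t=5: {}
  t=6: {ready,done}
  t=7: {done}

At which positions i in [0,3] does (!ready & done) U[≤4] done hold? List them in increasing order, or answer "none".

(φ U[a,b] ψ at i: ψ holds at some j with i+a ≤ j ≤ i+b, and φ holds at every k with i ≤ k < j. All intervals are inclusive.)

Evaluate at each i in [0,3]:
  i=0: ✓ (rhs at j=0)
  i=1: ✗ (lhs fails at k=1 before rhs at j=3)
  i=2: ✗ (lhs fails at k=2 before rhs at j=3)
  i=3: ✓ (rhs at j=3)

0, 3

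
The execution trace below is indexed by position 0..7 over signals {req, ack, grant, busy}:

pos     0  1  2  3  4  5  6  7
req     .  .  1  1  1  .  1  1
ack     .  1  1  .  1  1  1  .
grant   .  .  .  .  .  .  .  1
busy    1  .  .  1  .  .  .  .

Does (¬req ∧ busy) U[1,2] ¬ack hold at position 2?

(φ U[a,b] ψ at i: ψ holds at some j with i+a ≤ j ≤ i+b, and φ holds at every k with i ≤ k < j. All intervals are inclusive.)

False

Need some j in [3,4] with ¬ack, and (¬req ∧ busy) at every k in [2,j-1].
  j=3: ¬ack holds, but (¬req ∧ busy) fails at k=2 → not this j.
  j=4: ¬ack false.
No j in the window works → until fails.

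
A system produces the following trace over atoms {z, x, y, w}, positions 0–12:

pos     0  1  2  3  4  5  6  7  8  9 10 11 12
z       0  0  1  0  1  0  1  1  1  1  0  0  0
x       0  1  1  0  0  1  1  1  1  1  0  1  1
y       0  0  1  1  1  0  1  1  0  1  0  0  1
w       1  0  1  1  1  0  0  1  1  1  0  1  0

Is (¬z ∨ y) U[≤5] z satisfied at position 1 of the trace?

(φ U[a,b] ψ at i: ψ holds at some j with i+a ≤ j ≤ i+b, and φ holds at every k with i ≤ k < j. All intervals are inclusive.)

Need some j in [1,6] with z, and (¬z ∨ y) at every k in [1,j-1].
  j=1: z false.
  j=2: z holds; (¬z ∨ y) holds at every k in [1,1] → satisfied.

True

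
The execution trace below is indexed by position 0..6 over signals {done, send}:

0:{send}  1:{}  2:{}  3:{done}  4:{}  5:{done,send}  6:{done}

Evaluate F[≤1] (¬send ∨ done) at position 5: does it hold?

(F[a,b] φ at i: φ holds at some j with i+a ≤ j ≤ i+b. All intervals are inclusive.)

Holds

Check (¬send ∨ done) at each j in [5,6]:
  j=5: true
  j=6: true
Found at j=5 → formula holds.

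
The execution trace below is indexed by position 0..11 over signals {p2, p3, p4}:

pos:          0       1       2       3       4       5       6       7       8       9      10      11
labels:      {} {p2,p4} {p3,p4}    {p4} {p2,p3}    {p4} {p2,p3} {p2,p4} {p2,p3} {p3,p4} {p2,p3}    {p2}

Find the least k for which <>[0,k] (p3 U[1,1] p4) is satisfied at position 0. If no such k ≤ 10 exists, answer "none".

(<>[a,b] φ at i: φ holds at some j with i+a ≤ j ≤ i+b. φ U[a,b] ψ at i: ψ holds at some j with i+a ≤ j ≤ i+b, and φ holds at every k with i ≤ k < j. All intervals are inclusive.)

Scan j = 0,1,… for (p3 U[1,1] p4):
  j=0: fails
  j=1: fails
  j=2: holds
First hit at j=2, so smallest k = 2-0 = 2.

2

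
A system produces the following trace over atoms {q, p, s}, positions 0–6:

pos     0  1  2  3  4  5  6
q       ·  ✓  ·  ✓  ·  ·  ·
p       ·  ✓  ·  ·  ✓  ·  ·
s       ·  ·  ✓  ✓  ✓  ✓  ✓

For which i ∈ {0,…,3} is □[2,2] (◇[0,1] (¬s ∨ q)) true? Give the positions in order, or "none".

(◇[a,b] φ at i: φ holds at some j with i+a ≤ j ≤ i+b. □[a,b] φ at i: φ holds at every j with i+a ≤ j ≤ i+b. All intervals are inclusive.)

0, 1

Evaluate at each i in [0,3]:
  i=0: ✓ (all of [2,2])
  i=1: ✓ (all of [3,3])
  i=2: ✗ (fails at j=4)
  i=3: ✗ (fails at j=5)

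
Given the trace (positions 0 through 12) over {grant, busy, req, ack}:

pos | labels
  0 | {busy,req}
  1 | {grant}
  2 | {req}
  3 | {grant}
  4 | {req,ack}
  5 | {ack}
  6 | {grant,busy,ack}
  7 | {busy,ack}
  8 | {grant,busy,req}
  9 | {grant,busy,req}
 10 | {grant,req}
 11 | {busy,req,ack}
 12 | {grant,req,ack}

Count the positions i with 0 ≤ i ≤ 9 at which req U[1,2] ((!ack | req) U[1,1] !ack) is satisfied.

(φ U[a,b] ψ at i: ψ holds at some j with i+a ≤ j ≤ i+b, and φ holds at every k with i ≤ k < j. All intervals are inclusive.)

2

Evaluate at each i in [0,9]:
  i=0: ✓ (rhs at j=1; lhs holds on [0,0])
  i=1: ✗ (lhs fails at k=1 before rhs at j=2)
  i=2: ✗ (no rhs in [3,4])
  i=3: ✗ (no rhs in [4,5])
  i=4: ✗ (no rhs in [5,6])
  i=5: ✗ (no rhs in [6,7])
  i=6: ✗ (lhs fails at k=6 before rhs at j=8)
  i=7: ✗ (lhs fails at k=7 before rhs at j=8)
  i=8: ✓ (rhs at j=9; lhs holds on [8,8])
  i=9: ✗ (no rhs in [10,11])
Positions where it holds: {0, 8} → 2.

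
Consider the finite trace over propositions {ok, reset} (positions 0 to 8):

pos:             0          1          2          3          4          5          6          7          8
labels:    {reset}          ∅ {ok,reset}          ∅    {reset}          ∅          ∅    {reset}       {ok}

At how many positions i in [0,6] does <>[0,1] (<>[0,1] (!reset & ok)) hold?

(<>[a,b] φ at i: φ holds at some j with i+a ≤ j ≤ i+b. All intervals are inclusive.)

1

Evaluate at each i in [0,6]:
  i=0: ✗ (none in [0,1])
  i=1: ✗ (none in [1,2])
  i=2: ✗ (none in [2,3])
  i=3: ✗ (none in [3,4])
  i=4: ✗ (none in [4,5])
  i=5: ✗ (none in [5,6])
  i=6: ✓ (witness j=7)
Positions where it holds: {6} → 1.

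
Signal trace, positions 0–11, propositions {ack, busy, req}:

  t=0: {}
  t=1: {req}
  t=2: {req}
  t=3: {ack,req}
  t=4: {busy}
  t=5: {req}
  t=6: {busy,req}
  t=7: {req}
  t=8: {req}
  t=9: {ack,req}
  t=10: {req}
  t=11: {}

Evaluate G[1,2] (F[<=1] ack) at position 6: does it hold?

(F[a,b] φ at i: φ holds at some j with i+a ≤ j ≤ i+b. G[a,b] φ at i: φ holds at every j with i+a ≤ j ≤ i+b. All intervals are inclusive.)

False

Check F[<=1] ack at every j in [7,8]:
  j=7: fails (none in [7,8])
  j=8: holds (witness at 9)
Fails at j=7 → formula fails.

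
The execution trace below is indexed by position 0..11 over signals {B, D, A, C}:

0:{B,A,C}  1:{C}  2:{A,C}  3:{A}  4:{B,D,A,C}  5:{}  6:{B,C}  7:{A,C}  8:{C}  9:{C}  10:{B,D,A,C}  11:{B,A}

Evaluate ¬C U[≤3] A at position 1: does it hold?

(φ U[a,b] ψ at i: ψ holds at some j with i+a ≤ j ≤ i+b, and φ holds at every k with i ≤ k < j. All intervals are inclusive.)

Need some j in [1,4] with A, and ¬C at every k in [1,j-1].
  j=1: A false.
  j=2: A holds, but ¬C fails at k=1 → not this j.
  j=3: A holds, but ¬C fails at k=1 → not this j.
  j=4: A holds, but ¬C fails at k=1 → not this j.
No j in the window works → until fails.

False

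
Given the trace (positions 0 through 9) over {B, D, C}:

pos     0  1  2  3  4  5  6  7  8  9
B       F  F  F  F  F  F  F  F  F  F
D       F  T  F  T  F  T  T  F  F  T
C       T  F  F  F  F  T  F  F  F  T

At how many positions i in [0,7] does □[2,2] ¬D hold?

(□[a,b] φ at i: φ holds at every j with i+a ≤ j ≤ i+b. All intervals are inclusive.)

4

Evaluate at each i in [0,7]:
  i=0: ✓ (all of [2,2])
  i=1: ✗ (fails at j=3)
  i=2: ✓ (all of [4,4])
  i=3: ✗ (fails at j=5)
  i=4: ✗ (fails at j=6)
  i=5: ✓ (all of [7,7])
  i=6: ✓ (all of [8,8])
  i=7: ✗ (fails at j=9)
Positions where it holds: {0, 2, 5, 6} → 4.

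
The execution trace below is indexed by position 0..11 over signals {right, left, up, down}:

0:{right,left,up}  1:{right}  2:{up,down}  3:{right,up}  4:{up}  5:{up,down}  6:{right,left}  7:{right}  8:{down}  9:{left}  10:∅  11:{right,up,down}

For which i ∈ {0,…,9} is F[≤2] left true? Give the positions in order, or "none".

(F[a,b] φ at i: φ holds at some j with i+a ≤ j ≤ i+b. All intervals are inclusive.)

0, 4, 5, 6, 7, 8, 9

Evaluate at each i in [0,9]:
  i=0: ✓ (witness j=0)
  i=1: ✗ (none in [1,3])
  i=2: ✗ (none in [2,4])
  i=3: ✗ (none in [3,5])
  i=4: ✓ (witness j=6)
  i=5: ✓ (witness j=6)
  i=6: ✓ (witness j=6)
  i=7: ✓ (witness j=9)
  i=8: ✓ (witness j=9)
  i=9: ✓ (witness j=9)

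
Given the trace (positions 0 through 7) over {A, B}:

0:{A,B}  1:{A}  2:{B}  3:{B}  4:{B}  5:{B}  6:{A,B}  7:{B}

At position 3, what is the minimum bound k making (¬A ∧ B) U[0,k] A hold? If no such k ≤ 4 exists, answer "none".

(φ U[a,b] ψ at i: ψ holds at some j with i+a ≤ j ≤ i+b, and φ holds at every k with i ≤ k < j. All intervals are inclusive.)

3

Need earliest j ≥ 3 with A, and (¬A ∧ B) at every k in [3,j-1].
  j=3: rhs fails.
  j=4: rhs fails.
  j=5: rhs fails.
  j=6: rhs holds; lhs holds on [3,5]. k = 3.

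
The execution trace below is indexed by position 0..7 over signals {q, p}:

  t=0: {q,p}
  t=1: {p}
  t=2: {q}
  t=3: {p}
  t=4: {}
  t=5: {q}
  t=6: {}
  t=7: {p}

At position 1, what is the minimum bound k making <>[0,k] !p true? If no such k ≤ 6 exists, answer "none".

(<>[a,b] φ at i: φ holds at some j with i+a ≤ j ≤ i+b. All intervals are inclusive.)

1

Scan j = 1,2,… for !p:
  j=1: fails
  j=2: holds
First hit at j=2, so smallest k = 2-1 = 1.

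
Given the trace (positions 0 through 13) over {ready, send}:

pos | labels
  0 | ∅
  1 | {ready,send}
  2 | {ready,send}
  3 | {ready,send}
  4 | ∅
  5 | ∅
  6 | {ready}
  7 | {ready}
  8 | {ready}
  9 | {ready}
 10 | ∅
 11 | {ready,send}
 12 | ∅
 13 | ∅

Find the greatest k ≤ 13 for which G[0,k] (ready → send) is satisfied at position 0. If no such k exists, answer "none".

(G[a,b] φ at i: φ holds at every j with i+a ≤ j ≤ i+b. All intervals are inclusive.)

5

(ready → send) must hold from j=0 onward; find where it first fails.
  j=0: holds
  j=1: holds
  j=2: holds
  j=3: holds
  j=4: holds
  j=5: holds
  j=6: fails
Holds on [0,5], so largest k = 5.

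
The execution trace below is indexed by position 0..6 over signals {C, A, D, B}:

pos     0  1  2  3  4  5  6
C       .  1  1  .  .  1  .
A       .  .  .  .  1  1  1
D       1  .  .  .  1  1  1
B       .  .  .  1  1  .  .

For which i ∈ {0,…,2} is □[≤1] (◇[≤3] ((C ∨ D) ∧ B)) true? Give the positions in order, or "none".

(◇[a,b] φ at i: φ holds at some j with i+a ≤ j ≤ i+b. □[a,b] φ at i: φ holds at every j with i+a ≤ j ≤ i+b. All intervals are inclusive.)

1, 2

Evaluate at each i in [0,2]:
  i=0: ✗ (fails at j=0)
  i=1: ✓ (all of [1,2])
  i=2: ✓ (all of [2,3])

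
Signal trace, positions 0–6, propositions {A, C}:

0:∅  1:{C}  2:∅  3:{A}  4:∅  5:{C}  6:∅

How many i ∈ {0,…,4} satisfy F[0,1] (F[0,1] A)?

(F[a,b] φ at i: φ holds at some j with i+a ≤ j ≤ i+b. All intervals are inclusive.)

Evaluate at each i in [0,4]:
  i=0: ✗ (none in [0,1])
  i=1: ✓ (witness j=2)
  i=2: ✓ (witness j=2)
  i=3: ✓ (witness j=3)
  i=4: ✗ (none in [4,5])
Positions where it holds: {1, 2, 3} → 3.

3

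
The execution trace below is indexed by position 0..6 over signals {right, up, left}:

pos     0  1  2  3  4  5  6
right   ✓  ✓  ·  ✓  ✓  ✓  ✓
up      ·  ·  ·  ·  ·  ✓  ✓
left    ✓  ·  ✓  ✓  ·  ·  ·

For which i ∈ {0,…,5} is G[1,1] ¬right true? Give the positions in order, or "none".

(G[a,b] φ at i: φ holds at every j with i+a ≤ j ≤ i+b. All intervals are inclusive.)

1

Evaluate at each i in [0,5]:
  i=0: ✗ (fails at j=1)
  i=1: ✓ (all of [2,2])
  i=2: ✗ (fails at j=3)
  i=3: ✗ (fails at j=4)
  i=4: ✗ (fails at j=5)
  i=5: ✗ (fails at j=6)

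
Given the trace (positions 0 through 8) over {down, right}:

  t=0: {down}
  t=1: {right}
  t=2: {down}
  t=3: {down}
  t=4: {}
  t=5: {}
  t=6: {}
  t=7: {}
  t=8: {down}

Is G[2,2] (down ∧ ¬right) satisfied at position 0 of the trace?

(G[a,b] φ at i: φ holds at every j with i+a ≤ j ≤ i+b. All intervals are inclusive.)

Holds

Check (down ∧ ¬right) at every j in [2,2]:
  j=2: true
All positions satisfy it → formula holds.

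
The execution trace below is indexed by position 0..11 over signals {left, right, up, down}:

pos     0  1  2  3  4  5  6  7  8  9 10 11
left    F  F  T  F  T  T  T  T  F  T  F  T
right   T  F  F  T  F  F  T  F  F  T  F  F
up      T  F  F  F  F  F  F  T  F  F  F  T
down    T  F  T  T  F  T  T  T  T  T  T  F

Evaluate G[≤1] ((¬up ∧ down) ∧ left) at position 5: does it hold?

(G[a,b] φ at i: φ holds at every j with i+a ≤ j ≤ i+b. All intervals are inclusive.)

Check ((¬up ∧ down) ∧ left) at every j in [5,6]:
  j=5: true
  j=6: true
All positions satisfy it → formula holds.

Holds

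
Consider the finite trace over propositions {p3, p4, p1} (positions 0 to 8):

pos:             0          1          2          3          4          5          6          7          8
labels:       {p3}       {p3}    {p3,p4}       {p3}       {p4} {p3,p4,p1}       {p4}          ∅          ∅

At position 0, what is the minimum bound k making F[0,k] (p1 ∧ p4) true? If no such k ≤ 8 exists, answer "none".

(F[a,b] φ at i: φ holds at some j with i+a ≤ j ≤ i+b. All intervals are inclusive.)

Scan j = 0,1,… for (p1 ∧ p4):
  j=0: fails
  j=1: fails
  j=2: fails
  j=3: fails
  j=4: fails
  j=5: holds
First hit at j=5, so smallest k = 5-0 = 5.

5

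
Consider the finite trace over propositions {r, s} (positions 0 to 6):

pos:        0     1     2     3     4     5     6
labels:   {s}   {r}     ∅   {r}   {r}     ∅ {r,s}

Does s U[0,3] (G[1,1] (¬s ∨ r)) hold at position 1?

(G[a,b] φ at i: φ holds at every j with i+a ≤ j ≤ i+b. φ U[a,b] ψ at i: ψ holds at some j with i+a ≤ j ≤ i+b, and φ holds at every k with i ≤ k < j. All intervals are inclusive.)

Holds

Need some j in [1,4] with G[1,1] (¬s ∨ r), and s at every k in [1,j-1].
  j=1: G[1,1] (¬s ∨ r) holds; no prefix to check → satisfied.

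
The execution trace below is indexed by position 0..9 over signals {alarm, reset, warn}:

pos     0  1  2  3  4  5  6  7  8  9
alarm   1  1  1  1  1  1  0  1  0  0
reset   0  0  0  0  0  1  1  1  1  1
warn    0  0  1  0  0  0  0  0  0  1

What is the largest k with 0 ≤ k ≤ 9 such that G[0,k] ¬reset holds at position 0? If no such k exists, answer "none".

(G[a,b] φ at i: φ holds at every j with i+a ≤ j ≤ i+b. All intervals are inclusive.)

4

¬reset must hold from j=0 onward; find where it first fails.
  j=0: holds
  j=1: holds
  j=2: holds
  j=3: holds
  j=4: holds
  j=5: fails
Holds on [0,4], so largest k = 4.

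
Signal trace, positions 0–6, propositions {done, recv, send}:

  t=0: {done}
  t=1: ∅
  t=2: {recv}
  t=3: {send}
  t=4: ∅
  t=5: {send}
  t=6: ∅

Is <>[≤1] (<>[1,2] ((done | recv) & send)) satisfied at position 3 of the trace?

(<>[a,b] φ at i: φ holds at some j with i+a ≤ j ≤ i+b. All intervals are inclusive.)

No

Check <>[1,2] ((done | recv) & send) at each j in [3,4]:
  j=3: fails (none in [4,5])
  j=4: fails (none in [5,6])
No position in the window satisfies it → formula fails.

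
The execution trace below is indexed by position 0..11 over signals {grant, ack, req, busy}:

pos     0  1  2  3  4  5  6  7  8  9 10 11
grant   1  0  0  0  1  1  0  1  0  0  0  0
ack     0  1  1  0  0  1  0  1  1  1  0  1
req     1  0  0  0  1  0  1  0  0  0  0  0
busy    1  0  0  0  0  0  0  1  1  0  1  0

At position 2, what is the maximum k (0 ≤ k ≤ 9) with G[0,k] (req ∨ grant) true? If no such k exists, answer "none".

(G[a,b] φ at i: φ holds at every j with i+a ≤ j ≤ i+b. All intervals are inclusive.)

none

(req ∨ grant) must hold from j=2 onward; find where it first fails.
  j=2: fails → no k works.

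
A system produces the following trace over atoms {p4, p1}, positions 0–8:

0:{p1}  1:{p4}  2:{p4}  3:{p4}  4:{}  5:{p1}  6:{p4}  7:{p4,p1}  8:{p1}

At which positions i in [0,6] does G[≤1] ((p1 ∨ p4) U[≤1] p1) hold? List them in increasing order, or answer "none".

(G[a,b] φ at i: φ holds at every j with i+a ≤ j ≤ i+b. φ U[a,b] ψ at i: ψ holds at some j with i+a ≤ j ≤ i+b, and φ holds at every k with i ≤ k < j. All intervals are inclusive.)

5, 6

Evaluate at each i in [0,6]:
  i=0: ✗ (fails at j=1)
  i=1: ✗ (fails at j=1)
  i=2: ✗ (fails at j=2)
  i=3: ✗ (fails at j=3)
  i=4: ✗ (fails at j=4)
  i=5: ✓ (all of [5,6])
  i=6: ✓ (all of [6,7])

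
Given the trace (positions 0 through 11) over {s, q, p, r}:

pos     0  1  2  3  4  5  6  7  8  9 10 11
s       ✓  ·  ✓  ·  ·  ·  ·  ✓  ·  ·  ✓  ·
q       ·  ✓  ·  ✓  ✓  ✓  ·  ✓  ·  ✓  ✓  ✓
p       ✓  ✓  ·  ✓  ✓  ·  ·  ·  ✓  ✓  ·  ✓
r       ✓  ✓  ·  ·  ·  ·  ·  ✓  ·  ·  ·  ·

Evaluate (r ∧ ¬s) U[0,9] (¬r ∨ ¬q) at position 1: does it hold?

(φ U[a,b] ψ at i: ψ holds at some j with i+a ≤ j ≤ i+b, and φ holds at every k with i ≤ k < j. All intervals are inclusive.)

Need some j in [1,10] with (¬r ∨ ¬q), and (r ∧ ¬s) at every k in [1,j-1].
  j=1: (¬r ∨ ¬q) false.
  j=2: (¬r ∨ ¬q) holds; (r ∧ ¬s) holds at every k in [1,1] → satisfied.

Yes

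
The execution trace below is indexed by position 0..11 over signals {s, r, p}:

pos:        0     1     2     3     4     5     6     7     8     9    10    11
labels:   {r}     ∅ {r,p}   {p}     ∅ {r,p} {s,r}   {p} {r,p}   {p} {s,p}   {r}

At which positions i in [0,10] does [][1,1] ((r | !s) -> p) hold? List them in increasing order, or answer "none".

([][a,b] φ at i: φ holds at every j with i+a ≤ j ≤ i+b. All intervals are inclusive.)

Evaluate at each i in [0,10]:
  i=0: ✗ (fails at j=1)
  i=1: ✓ (all of [2,2])
  i=2: ✓ (all of [3,3])
  i=3: ✗ (fails at j=4)
  i=4: ✓ (all of [5,5])
  i=5: ✗ (fails at j=6)
  i=6: ✓ (all of [7,7])
  i=7: ✓ (all of [8,8])
  i=8: ✓ (all of [9,9])
  i=9: ✓ (all of [10,10])
  i=10: ✗ (fails at j=11)

1, 2, 4, 6, 7, 8, 9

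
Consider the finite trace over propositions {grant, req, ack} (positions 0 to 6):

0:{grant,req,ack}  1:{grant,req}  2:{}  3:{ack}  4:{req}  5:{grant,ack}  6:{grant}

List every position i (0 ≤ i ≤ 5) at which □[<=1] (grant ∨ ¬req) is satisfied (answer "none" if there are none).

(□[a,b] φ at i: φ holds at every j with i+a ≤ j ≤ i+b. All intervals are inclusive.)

Evaluate at each i in [0,5]:
  i=0: ✓ (all of [0,1])
  i=1: ✓ (all of [1,2])
  i=2: ✓ (all of [2,3])
  i=3: ✗ (fails at j=4)
  i=4: ✗ (fails at j=4)
  i=5: ✓ (all of [5,6])

0, 1, 2, 5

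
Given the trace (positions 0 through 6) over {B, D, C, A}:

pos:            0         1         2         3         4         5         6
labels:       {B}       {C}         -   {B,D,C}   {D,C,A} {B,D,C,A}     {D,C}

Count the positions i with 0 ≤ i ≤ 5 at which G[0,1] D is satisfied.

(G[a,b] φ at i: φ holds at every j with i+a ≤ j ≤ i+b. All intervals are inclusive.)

3

Evaluate at each i in [0,5]:
  i=0: ✗ (fails at j=0)
  i=1: ✗ (fails at j=1)
  i=2: ✗ (fails at j=2)
  i=3: ✓ (all of [3,4])
  i=4: ✓ (all of [4,5])
  i=5: ✓ (all of [5,6])
Positions where it holds: {3, 4, 5} → 3.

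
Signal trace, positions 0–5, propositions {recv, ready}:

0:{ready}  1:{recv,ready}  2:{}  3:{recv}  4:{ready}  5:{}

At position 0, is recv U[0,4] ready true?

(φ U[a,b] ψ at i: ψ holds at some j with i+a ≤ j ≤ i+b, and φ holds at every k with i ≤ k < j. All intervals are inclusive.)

Yes

Need some j in [0,4] with ready, and recv at every k in [0,j-1].
  j=0: ready holds; no prefix to check → satisfied.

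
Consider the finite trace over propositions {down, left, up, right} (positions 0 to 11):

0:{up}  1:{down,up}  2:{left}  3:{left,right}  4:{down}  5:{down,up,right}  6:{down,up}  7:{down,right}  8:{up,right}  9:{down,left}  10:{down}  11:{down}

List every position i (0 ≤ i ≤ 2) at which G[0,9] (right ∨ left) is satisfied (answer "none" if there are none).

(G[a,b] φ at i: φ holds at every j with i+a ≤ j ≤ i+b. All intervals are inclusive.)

Evaluate at each i in [0,2]:
  i=0: ✗ (fails at j=0)
  i=1: ✗ (fails at j=1)
  i=2: ✗ (fails at j=4)

none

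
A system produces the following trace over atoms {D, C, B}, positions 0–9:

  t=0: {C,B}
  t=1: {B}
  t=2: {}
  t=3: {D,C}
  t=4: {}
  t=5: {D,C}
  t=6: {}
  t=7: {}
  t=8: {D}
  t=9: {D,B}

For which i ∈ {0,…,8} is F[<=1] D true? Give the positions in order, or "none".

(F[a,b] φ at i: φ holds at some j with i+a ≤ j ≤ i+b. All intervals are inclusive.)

2, 3, 4, 5, 7, 8

Evaluate at each i in [0,8]:
  i=0: ✗ (none in [0,1])
  i=1: ✗ (none in [1,2])
  i=2: ✓ (witness j=3)
  i=3: ✓ (witness j=3)
  i=4: ✓ (witness j=5)
  i=5: ✓ (witness j=5)
  i=6: ✗ (none in [6,7])
  i=7: ✓ (witness j=8)
  i=8: ✓ (witness j=8)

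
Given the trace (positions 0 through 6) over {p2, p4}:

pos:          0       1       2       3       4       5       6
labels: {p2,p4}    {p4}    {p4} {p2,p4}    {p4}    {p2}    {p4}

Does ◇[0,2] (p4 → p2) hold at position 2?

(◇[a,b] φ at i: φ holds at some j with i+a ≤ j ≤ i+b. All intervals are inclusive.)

Check (p4 → p2) at each j in [2,4]:
  j=2: false
  j=3: true
  j=4: false
Found at j=3 → formula holds.

True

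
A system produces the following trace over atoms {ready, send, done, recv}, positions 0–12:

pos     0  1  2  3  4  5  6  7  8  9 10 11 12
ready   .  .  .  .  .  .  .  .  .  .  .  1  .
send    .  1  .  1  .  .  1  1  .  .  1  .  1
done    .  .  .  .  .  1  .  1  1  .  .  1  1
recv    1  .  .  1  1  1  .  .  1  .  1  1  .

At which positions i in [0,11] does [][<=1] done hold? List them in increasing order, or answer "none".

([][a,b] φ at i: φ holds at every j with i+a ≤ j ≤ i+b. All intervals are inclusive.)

Evaluate at each i in [0,11]:
  i=0: ✗ (fails at j=0)
  i=1: ✗ (fails at j=1)
  i=2: ✗ (fails at j=2)
  i=3: ✗ (fails at j=3)
  i=4: ✗ (fails at j=4)
  i=5: ✗ (fails at j=6)
  i=6: ✗ (fails at j=6)
  i=7: ✓ (all of [7,8])
  i=8: ✗ (fails at j=9)
  i=9: ✗ (fails at j=9)
  i=10: ✗ (fails at j=10)
  i=11: ✓ (all of [11,12])

7, 11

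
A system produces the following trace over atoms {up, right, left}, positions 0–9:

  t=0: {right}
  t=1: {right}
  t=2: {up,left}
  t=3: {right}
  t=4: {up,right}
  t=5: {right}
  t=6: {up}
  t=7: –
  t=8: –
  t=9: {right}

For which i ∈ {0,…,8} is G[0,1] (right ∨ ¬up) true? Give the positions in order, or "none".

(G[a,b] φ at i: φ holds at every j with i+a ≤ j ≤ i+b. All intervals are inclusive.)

Evaluate at each i in [0,8]:
  i=0: ✓ (all of [0,1])
  i=1: ✗ (fails at j=2)
  i=2: ✗ (fails at j=2)
  i=3: ✓ (all of [3,4])
  i=4: ✓ (all of [4,5])
  i=5: ✗ (fails at j=6)
  i=6: ✗ (fails at j=6)
  i=7: ✓ (all of [7,8])
  i=8: ✓ (all of [8,9])

0, 3, 4, 7, 8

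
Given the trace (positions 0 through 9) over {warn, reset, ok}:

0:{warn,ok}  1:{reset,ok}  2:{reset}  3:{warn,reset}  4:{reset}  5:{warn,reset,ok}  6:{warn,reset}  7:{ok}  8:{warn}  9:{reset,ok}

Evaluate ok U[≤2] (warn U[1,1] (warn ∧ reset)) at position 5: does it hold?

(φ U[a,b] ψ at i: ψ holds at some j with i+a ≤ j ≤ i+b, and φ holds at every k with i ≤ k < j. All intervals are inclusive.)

Need some j in [5,7] with (warn U[1,1] (warn ∧ reset)), and ok at every k in [5,j-1].
  j=5: (warn U[1,1] (warn ∧ reset)) holds; no prefix to check → satisfied.

True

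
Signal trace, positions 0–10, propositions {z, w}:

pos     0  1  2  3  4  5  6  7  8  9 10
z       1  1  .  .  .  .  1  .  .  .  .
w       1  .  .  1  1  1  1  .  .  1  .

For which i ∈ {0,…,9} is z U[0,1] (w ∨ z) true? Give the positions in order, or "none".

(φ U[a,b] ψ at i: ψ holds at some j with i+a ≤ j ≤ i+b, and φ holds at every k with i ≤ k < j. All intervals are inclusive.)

0, 1, 3, 4, 5, 6, 9

Evaluate at each i in [0,9]:
  i=0: ✓ (rhs at j=0)
  i=1: ✓ (rhs at j=1)
  i=2: ✗ (lhs fails at k=2 before rhs at j=3)
  i=3: ✓ (rhs at j=3)
  i=4: ✓ (rhs at j=4)
  i=5: ✓ (rhs at j=5)
  i=6: ✓ (rhs at j=6)
  i=7: ✗ (no rhs in [7,8])
  i=8: ✗ (lhs fails at k=8 before rhs at j=9)
  i=9: ✓ (rhs at j=9)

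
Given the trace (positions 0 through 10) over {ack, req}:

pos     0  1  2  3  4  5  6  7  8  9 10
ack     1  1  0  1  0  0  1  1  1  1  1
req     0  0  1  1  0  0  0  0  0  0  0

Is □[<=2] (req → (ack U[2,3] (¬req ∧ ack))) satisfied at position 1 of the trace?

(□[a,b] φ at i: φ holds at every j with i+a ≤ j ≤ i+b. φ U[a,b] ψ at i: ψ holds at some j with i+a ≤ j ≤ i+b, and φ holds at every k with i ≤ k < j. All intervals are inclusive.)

False

Check (req → (ack U[2,3] (¬req ∧ ack))) at every j in [1,3]:
  j=1: antecedent false → ✓
  j=2: antecedent true; consequent fails → ✗
  j=3: antecedent true; consequent fails → ✗
Fails at j=2 → formula fails.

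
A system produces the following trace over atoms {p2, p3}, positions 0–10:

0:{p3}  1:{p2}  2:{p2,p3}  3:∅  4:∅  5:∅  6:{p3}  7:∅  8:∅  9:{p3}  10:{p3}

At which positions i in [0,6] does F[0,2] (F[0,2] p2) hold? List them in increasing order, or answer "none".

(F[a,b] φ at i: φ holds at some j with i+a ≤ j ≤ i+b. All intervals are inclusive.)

Evaluate at each i in [0,6]:
  i=0: ✓ (witness j=0)
  i=1: ✓ (witness j=1)
  i=2: ✓ (witness j=2)
  i=3: ✗ (none in [3,5])
  i=4: ✗ (none in [4,6])
  i=5: ✗ (none in [5,7])
  i=6: ✗ (none in [6,8])

0, 1, 2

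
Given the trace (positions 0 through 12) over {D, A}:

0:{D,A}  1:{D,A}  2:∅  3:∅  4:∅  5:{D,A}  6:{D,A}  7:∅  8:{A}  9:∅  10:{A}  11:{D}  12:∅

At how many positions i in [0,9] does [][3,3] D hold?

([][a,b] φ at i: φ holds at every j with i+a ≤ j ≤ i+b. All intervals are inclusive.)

Evaluate at each i in [0,9]:
  i=0: ✗ (fails at j=3)
  i=1: ✗ (fails at j=4)
  i=2: ✓ (all of [5,5])
  i=3: ✓ (all of [6,6])
  i=4: ✗ (fails at j=7)
  i=5: ✗ (fails at j=8)
  i=6: ✗ (fails at j=9)
  i=7: ✗ (fails at j=10)
  i=8: ✓ (all of [11,11])
  i=9: ✗ (fails at j=12)
Positions where it holds: {2, 3, 8} → 3.

3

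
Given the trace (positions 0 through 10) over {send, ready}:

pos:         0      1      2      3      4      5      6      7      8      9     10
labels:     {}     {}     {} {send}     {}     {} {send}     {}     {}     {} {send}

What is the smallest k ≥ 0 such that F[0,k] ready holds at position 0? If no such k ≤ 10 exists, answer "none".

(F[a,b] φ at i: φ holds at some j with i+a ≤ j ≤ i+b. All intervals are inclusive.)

Scan j = 0,1,… for ready:
  j=0: fails
  j=1: fails
  j=2: fails
  j=3: fails
  j=4: fails
  j=5: fails
  j=6: fails
  j=7: fails
  j=8: fails
  j=9: fails
  j=10: fails
No j in [0,10] satisfies it → none.

none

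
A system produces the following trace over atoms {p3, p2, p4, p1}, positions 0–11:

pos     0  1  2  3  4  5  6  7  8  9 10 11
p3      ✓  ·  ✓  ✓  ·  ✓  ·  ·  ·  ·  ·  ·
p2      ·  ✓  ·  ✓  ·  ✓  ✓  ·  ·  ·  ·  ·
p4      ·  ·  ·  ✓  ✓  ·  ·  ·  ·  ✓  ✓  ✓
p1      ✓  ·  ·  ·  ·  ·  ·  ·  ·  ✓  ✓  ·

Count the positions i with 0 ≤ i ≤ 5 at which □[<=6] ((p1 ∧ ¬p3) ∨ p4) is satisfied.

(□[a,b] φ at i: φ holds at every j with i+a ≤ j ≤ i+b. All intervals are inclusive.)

Evaluate at each i in [0,5]:
  i=0: ✗ (fails at j=0)
  i=1: ✗ (fails at j=1)
  i=2: ✗ (fails at j=2)
  i=3: ✗ (fails at j=5)
  i=4: ✗ (fails at j=5)
  i=5: ✗ (fails at j=5)
Positions where it holds: {} → 0.

0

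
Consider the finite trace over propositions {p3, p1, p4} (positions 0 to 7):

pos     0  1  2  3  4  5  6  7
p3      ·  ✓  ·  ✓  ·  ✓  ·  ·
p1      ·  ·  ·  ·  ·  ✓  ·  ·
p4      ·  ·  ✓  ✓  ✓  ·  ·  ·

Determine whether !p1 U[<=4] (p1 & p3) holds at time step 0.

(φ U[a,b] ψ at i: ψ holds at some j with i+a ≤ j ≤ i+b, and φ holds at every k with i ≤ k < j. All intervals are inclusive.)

Does not hold

Need some j in [0,4] with (p1 & p3), and !p1 at every k in [0,j-1].
  j=0: (p1 & p3) false.
  j=1: (p1 & p3) false.
  j=2: (p1 & p3) false.
  j=3: (p1 & p3) false.
  j=4: (p1 & p3) false.
No j in the window works → until fails.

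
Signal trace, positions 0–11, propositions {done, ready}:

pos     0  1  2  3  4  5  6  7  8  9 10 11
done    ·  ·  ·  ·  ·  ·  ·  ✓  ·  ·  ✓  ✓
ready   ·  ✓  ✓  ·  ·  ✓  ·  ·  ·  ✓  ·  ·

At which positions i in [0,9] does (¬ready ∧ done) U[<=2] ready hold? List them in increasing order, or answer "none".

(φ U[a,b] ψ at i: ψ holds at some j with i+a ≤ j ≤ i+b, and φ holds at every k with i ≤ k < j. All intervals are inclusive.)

Evaluate at each i in [0,9]:
  i=0: ✗ (lhs fails at k=0 before rhs at j=1)
  i=1: ✓ (rhs at j=1)
  i=2: ✓ (rhs at j=2)
  i=3: ✗ (lhs fails at k=3 before rhs at j=5)
  i=4: ✗ (lhs fails at k=4 before rhs at j=5)
  i=5: ✓ (rhs at j=5)
  i=6: ✗ (no rhs in [6,8])
  i=7: ✗ (lhs fails at k=8 before rhs at j=9)
  i=8: ✗ (lhs fails at k=8 before rhs at j=9)
  i=9: ✓ (rhs at j=9)

1, 2, 5, 9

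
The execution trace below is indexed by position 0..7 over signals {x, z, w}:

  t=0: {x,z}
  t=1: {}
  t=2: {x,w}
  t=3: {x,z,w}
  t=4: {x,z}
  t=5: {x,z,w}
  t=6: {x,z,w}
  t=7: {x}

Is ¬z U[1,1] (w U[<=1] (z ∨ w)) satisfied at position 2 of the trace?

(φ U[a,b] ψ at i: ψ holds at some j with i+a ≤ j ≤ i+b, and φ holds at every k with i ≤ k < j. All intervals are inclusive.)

Need some j in [3,3] with (w U[<=1] (z ∨ w)), and ¬z at every k in [2,j-1].
  j=3: (w U[<=1] (z ∨ w)) holds; ¬z holds at every k in [2,2] → satisfied.

Yes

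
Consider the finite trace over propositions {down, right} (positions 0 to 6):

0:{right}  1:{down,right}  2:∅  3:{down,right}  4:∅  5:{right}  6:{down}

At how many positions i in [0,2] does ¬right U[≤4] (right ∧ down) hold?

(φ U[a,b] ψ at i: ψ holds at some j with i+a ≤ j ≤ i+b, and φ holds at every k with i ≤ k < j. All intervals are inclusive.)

2

Evaluate at each i in [0,2]:
  i=0: ✗ (lhs fails at k=0 before rhs at j=1)
  i=1: ✓ (rhs at j=1)
  i=2: ✓ (rhs at j=3; lhs holds on [2,2])
Positions where it holds: {1, 2} → 2.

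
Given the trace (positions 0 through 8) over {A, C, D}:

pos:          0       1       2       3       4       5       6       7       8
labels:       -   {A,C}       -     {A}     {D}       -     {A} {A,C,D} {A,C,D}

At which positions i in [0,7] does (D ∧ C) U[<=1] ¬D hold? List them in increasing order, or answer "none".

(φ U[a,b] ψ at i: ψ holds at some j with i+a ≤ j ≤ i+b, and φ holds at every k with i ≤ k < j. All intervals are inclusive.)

0, 1, 2, 3, 5, 6

Evaluate at each i in [0,7]:
  i=0: ✓ (rhs at j=0)
  i=1: ✓ (rhs at j=1)
  i=2: ✓ (rhs at j=2)
  i=3: ✓ (rhs at j=3)
  i=4: ✗ (lhs fails at k=4 before rhs at j=5)
  i=5: ✓ (rhs at j=5)
  i=6: ✓ (rhs at j=6)
  i=7: ✗ (no rhs in [7,8])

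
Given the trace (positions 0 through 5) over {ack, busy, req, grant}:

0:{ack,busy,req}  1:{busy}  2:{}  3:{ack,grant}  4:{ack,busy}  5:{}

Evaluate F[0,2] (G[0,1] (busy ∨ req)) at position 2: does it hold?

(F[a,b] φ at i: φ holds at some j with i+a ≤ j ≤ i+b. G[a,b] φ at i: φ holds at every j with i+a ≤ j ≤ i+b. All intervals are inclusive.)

Check G[0,1] (busy ∨ req) at each j in [2,4]:
  j=2: fails at 2
  j=3: fails at 3
  j=4: fails at 5
No position in the window satisfies it → formula fails.

False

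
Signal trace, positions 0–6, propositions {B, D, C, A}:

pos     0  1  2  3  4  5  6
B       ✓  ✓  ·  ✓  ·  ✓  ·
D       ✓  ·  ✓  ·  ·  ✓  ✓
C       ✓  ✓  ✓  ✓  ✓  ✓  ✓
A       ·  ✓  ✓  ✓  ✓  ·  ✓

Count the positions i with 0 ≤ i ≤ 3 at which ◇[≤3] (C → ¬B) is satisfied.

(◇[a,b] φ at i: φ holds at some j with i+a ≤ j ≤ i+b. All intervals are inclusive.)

Evaluate at each i in [0,3]:
  i=0: ✓ (witness j=2)
  i=1: ✓ (witness j=2)
  i=2: ✓ (witness j=2)
  i=3: ✓ (witness j=4)
Positions where it holds: {0, 1, 2, 3} → 4.

4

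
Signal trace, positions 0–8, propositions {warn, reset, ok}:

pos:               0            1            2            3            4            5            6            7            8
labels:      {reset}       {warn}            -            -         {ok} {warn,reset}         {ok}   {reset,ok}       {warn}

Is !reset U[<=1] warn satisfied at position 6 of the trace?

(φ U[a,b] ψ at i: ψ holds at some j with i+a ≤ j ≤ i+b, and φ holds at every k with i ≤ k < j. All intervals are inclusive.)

Does not hold

Need some j in [6,7] with warn, and !reset at every k in [6,j-1].
  j=6: warn false.
  j=7: warn false.
No j in the window works → until fails.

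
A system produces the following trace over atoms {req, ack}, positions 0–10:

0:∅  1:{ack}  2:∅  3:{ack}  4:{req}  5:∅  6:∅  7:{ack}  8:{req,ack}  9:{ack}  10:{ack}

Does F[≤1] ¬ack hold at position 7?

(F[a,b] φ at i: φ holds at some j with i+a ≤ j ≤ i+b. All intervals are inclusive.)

No

Check ¬ack at each j in [7,8]:
  j=7: false
  j=8: false
No position in the window satisfies it → formula fails.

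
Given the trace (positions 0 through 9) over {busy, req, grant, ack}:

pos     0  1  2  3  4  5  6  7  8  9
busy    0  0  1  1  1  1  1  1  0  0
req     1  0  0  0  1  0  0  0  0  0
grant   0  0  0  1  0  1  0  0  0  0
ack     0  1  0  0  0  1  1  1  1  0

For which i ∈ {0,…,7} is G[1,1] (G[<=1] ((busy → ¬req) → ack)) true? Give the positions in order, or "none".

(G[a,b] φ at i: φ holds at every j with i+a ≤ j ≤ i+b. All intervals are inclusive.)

Evaluate at each i in [0,7]:
  i=0: ✗ (fails at j=1)
  i=1: ✗ (fails at j=2)
  i=2: ✗ (fails at j=3)
  i=3: ✓ (all of [4,4])
  i=4: ✓ (all of [5,5])
  i=5: ✓ (all of [6,6])
  i=6: ✓ (all of [7,7])
  i=7: ✗ (fails at j=8)

3, 4, 5, 6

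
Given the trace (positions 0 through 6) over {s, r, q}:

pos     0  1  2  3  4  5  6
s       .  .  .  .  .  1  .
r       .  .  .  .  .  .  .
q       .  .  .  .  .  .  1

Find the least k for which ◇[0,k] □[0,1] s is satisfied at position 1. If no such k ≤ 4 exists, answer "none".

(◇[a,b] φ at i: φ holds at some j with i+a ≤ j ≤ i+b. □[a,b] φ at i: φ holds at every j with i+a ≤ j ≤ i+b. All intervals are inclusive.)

none

Scan j = 1,2,… for □[0,1] s:
  j=1: fails
  j=2: fails
  j=3: fails
  j=4: fails
  j=5: fails
No j in [1,5] satisfies it → none.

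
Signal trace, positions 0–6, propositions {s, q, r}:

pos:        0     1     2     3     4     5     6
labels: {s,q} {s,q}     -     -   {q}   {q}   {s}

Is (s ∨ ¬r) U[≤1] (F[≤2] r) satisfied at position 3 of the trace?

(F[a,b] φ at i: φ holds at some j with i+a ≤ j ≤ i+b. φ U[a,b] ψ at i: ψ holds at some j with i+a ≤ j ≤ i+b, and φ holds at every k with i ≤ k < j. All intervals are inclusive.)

False

Need some j in [3,4] with F[≤2] r, and (s ∨ ¬r) at every k in [3,j-1].
  j=3: F[≤2] r — fails (none in [3,5]).
  j=4: F[≤2] r — fails (none in [4,6]).
No j in the window works → until fails.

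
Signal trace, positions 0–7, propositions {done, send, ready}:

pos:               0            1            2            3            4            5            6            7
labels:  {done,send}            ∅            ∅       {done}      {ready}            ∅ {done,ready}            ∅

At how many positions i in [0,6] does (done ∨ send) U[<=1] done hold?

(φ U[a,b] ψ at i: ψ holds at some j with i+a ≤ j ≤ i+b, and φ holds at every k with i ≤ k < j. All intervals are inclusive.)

3

Evaluate at each i in [0,6]:
  i=0: ✓ (rhs at j=0)
  i=1: ✗ (no rhs in [1,2])
  i=2: ✗ (lhs fails at k=2 before rhs at j=3)
  i=3: ✓ (rhs at j=3)
  i=4: ✗ (no rhs in [4,5])
  i=5: ✗ (lhs fails at k=5 before rhs at j=6)
  i=6: ✓ (rhs at j=6)
Positions where it holds: {0, 3, 6} → 3.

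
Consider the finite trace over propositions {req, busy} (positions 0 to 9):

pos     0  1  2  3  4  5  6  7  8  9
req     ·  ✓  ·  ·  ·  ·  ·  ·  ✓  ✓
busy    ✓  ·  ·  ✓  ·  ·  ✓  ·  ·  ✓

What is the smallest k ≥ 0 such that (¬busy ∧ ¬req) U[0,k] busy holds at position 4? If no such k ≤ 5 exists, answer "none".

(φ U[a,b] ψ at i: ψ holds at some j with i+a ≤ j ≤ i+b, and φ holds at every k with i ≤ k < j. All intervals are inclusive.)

2

Need earliest j ≥ 4 with busy, and (¬busy ∧ ¬req) at every k in [4,j-1].
  j=4: rhs fails.
  j=5: rhs fails.
  j=6: rhs holds; lhs holds on [4,5]. k = 2.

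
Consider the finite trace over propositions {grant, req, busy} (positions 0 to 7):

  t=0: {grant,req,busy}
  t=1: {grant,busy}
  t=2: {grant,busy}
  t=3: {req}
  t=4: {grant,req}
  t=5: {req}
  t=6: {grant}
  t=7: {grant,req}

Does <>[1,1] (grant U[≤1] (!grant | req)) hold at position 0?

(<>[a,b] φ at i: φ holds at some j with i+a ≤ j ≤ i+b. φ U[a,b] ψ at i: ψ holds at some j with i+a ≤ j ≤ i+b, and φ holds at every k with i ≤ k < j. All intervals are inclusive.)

False

Check (grant U[≤1] (!grant | req)) at each j in [1,1]:
  j=1: fails
No position in the window satisfies it → formula fails.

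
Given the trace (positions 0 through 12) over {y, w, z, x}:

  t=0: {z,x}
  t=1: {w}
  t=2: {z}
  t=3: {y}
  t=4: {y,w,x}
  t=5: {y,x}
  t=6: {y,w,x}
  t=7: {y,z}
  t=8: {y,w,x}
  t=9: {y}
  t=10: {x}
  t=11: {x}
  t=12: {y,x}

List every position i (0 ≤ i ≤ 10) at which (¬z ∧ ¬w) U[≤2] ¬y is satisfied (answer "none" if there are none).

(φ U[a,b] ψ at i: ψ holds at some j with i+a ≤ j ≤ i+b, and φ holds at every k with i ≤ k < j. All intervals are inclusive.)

0, 1, 2, 9, 10

Evaluate at each i in [0,10]:
  i=0: ✓ (rhs at j=0)
  i=1: ✓ (rhs at j=1)
  i=2: ✓ (rhs at j=2)
  i=3: ✗ (no rhs in [3,5])
  i=4: ✗ (no rhs in [4,6])
  i=5: ✗ (no rhs in [5,7])
  i=6: ✗ (no rhs in [6,8])
  i=7: ✗ (no rhs in [7,9])
  i=8: ✗ (lhs fails at k=8 before rhs at j=10)
  i=9: ✓ (rhs at j=10; lhs holds on [9,9])
  i=10: ✓ (rhs at j=10)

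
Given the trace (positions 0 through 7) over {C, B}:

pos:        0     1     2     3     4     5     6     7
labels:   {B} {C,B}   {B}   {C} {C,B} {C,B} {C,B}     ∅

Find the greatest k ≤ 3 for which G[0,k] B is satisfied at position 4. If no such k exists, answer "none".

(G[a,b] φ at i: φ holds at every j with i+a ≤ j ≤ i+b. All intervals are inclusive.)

2

B must hold from j=4 onward; find where it first fails.
  j=4: holds
  j=5: holds
  j=6: holds
  j=7: fails
Holds on [4,6], so largest k = 2.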